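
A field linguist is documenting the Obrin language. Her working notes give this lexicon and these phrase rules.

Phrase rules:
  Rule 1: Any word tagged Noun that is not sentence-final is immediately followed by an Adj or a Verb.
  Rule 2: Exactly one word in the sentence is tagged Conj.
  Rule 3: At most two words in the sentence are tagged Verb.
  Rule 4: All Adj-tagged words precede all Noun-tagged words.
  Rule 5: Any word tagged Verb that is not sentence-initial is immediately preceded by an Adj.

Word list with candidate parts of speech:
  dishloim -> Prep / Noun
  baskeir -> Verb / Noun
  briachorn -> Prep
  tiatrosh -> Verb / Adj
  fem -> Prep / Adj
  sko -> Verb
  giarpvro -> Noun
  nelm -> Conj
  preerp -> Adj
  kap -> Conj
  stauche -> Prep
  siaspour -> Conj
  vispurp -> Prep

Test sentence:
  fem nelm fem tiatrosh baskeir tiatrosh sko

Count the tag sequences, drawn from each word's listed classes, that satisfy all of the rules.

Candidates per position — 1:fem {Prep,Adj}; 2:nelm {Conj}; 3:fem {Prep,Adj}; 4:tiatrosh {Verb,Adj}; 5:baskeir {Verb,Noun}; 6:tiatrosh {Verb,Adj}; 7:sko {Verb}.
There are 32 candidate sequences in total.
The sequences that satisfy every rule: Prep Conj Prep Adj Verb Adj Verb; Prep Conj Adj Adj Verb Adj Verb; Adj Conj Prep Adj Verb Adj Verb; Adj Conj Adj Adj Verb Adj Verb.
Count = 4.

4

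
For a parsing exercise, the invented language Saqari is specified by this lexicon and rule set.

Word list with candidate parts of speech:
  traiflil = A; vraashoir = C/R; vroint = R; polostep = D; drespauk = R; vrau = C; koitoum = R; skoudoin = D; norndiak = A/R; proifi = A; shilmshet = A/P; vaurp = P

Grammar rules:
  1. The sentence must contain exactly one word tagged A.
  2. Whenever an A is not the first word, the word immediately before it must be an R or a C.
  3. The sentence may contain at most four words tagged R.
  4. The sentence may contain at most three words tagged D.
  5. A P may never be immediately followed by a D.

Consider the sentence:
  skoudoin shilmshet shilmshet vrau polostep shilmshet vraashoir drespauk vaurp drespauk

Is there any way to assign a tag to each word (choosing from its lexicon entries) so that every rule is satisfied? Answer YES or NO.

NO

Candidates per position — 1:skoudoin {D}; 2:shilmshet {A,P}; 3:shilmshet {A,P}; 4:vrau {C}; 5:polostep {D}; 6:shilmshet {A,P}; 7:vraashoir {C,R}; 8:drespauk {R}; 9:vaurp {P}; 10:drespauk {R}.
Every candidate sequence violates at least one rule; no consistent tagging exists.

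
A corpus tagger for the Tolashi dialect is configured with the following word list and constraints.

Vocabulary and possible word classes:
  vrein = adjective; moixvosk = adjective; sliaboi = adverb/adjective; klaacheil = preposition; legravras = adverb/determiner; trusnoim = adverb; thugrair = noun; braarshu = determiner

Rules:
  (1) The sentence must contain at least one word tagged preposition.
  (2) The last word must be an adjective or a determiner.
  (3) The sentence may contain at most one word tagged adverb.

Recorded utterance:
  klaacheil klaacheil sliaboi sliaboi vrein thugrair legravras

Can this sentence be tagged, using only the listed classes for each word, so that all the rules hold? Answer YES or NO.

Candidates per position — 1:klaacheil {preposition}; 2:klaacheil {preposition}; 3:sliaboi {adverb,adjective}; 4:sliaboi {adverb,adjective}; 5:vrein {adjective}; 6:thugrair {noun}; 7:legravras {adverb,determiner}.
One satisfying assignment: preposition preposition adjective adjective adjective noun determiner.
Check: rule 1 ✓; rule 2 ✓; rule 3 ✓.

YES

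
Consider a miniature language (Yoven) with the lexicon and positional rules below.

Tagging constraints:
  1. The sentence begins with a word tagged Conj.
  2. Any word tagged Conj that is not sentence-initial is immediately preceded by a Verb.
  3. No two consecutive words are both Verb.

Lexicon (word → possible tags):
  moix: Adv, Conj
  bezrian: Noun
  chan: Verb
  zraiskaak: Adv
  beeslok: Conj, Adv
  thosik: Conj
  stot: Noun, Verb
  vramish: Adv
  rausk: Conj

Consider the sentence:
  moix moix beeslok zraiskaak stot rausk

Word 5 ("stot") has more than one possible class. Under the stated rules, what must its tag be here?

Candidates per position — 1:moix {Adv,Conj}; 2:moix {Adv,Conj}; 3:beeslok {Conj,Adv}; 4:zraiskaak {Adv}; 5:stot {Noun,Verb}; 6:rausk {Conj}.
Position 1: tagging it Adv would leave rule 1 unsatisfiable, so it must be Conj.
Position 2: tagging it Conj would leave rule 2 unsatisfiable, so it must be Adv.
Position 3: tagging it Conj would leave rule 2 unsatisfiable, so it must be Adv.
Position 5: tagging it Noun would leave rule 2 unsatisfiable, so it must be Verb.
The only consistent sequence is: Conj Adv Adv Adv Verb Conj.
Rule-by-rule: rule 1 holds; rule 2 holds; rule 3 holds.

Verb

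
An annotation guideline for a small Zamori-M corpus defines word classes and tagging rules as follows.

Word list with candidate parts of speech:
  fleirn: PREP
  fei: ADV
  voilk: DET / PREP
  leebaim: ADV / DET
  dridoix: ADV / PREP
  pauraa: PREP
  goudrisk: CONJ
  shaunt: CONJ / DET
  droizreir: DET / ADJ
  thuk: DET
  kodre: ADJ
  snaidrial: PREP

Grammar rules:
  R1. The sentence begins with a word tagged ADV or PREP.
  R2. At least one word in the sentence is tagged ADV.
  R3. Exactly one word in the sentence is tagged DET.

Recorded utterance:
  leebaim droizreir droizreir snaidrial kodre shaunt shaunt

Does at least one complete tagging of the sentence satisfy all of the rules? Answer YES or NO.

YES

Candidates per position — 1:leebaim {ADV,DET}; 2:droizreir {DET,ADJ}; 3:droizreir {DET,ADJ}; 4:snaidrial {PREP}; 5:kodre {ADJ}; 6:shaunt {CONJ,DET}; 7:shaunt {CONJ,DET}.
One satisfying assignment: ADV ADJ DET PREP ADJ CONJ CONJ.
Check: rule 1 holds; rule 2 holds; rule 3 holds.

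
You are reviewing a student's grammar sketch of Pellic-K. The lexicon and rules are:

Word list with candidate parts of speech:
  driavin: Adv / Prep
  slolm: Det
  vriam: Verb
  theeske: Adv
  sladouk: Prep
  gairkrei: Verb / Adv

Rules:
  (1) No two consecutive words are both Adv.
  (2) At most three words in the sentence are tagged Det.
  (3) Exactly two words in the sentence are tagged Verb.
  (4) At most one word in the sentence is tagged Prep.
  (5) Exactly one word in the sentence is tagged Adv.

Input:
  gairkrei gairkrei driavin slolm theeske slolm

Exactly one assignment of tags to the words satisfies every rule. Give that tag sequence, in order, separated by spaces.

Candidates per position — 1:gairkrei {Verb,Adv}; 2:gairkrei {Verb,Adv}; 3:driavin {Adv,Prep}; 4:slolm {Det}; 5:theeske {Adv}; 6:slolm {Det}.
Word 1 cannot be Adv — rule 3 would then fail for every completion. It is Verb.
Word 2 cannot be Adv — rule 3 would then fail for every completion. It is Verb.
Word 3 cannot be Adv — rule 5 would then fail for every completion. It is Prep.
That leaves exactly one tagging: Verb Verb Prep Det Adv Det.
Check: rule 1 ✓; rule 2 ✓; rule 3 ✓; rule 4 ✓; rule 5 ✓.

Verb Verb Prep Det Adv Det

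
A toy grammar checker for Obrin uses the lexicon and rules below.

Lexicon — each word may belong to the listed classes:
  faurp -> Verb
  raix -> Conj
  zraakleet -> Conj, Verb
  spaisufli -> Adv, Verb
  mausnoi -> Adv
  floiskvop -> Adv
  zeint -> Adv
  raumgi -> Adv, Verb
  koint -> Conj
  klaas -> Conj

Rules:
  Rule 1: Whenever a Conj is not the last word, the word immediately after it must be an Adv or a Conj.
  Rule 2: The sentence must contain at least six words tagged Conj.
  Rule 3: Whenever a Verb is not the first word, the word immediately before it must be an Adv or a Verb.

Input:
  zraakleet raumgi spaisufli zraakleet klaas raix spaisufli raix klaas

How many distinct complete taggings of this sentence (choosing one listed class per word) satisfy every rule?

2

Candidates per position — 1:zraakleet {Conj,Verb}; 2:raumgi {Adv,Verb}; 3:spaisufli {Adv,Verb}; 4:zraakleet {Conj,Verb}; 5:klaas {Conj}; 6:raix {Conj}; 7:spaisufli {Adv,Verb}; 8:raix {Conj}; 9:klaas {Conj}.
There are 32 candidate sequences in total.
The sequences that satisfy every rule: Conj Adv Adv Conj Conj Conj Adv Conj Conj; Conj Adv Verb Conj Conj Conj Adv Conj Conj.
Count = 2.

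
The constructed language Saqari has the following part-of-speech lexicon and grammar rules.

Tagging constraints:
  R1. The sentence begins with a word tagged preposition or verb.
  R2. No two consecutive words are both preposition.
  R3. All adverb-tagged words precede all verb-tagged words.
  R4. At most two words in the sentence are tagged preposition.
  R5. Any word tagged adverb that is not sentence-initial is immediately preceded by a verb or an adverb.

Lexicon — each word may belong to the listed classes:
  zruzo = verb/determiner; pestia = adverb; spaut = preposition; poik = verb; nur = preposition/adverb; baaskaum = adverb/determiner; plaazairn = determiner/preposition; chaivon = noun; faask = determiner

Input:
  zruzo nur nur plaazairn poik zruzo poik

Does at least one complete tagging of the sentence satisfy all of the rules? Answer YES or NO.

NO

Candidates per position — 1:zruzo {verb,determiner}; 2:nur {preposition,adverb}; 3:nur {preposition,adverb}; 4:plaazairn {determiner,preposition}; 5:poik {verb}; 6:zruzo {verb,determiner}; 7:poik {verb}.
Every candidate sequence violates at least one rule; no consistent tagging exists.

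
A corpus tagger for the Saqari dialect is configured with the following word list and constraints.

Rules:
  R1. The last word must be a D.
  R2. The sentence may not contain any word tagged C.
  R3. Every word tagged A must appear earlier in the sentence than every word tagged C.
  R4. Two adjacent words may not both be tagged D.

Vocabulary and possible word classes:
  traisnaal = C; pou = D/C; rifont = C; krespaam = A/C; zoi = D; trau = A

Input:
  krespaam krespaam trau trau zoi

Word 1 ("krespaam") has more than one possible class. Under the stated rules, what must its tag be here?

A

Candidates per position — 1:krespaam {A,C}; 2:krespaam {A,C}; 3:trau {A}; 4:trau {A}; 5:zoi {D}.
Position 1: tagging it C would leave rule 2 unsatisfiable, so it must be A.
Position 2: tagging it C would leave rule 2 unsatisfiable, so it must be A.
That leaves exactly one tagging: A A A A D.
Checking: rule 1 ok; rule 2 ok; rule 3 ok; rule 4 ok.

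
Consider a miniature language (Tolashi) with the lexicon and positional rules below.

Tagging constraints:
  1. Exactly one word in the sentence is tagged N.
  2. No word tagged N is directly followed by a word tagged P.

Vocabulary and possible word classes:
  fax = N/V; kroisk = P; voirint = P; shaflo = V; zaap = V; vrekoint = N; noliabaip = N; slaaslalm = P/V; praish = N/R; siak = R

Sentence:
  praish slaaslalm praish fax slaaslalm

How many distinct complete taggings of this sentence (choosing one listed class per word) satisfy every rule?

Candidates per position — 1:praish {N,R}; 2:slaaslalm {P,V}; 3:praish {N,R}; 4:fax {N,V}; 5:slaaslalm {P,V}.
There are 32 candidate sequences in total.
Checking each against the rules leaves 8 sequences.
Count = 8.

8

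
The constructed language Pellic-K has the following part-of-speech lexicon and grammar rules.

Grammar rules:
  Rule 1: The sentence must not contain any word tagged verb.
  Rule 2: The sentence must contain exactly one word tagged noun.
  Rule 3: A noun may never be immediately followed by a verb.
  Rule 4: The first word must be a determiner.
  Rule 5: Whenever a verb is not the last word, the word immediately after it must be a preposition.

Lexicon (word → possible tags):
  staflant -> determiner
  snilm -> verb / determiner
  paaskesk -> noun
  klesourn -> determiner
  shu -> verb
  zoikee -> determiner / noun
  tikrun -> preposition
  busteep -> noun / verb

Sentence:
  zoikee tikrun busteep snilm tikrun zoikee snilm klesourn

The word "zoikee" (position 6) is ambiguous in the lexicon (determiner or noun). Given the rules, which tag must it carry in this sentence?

Candidates per position — 1:zoikee {determiner,noun}; 2:tikrun {preposition}; 3:busteep {noun,verb}; 4:snilm {verb,determiner}; 5:tikrun {preposition}; 6:zoikee {determiner,noun}; 7:snilm {verb,determiner}; 8:klesourn {determiner}.
Word 1 cannot be noun — rule 4 would then fail for every completion. It is determiner.
Word 3 cannot be verb — rule 1 would then fail for every completion. It is noun.
Word 4 cannot be verb — rule 1 would then fail for every completion. It is determiner.
Word 6 cannot be noun — rule 2 would then fail for every completion. It is determiner.
Word 7 cannot be verb — rule 1 would then fail for every completion. It is determiner.
The only consistent sequence is: determiner preposition noun determiner preposition determiner determiner determiner.
Check: rule 1 satisfied; rule 2 satisfied; rule 3 satisfied; rule 4 satisfied; rule 5 satisfied.

determiner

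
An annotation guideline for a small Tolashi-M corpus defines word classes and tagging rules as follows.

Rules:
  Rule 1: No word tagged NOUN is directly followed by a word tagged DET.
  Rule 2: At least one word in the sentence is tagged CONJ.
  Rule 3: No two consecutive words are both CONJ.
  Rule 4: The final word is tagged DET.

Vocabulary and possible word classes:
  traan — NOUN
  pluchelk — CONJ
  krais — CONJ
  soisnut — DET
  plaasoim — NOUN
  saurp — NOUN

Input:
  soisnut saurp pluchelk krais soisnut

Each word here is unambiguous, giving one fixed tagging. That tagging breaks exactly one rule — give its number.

Fixed tagging: DET NOUN CONJ CONJ DET.
Checking each rule: R1 holds, R2 holds, R3 violated, R4 holds.
Only rule 3 fails.

3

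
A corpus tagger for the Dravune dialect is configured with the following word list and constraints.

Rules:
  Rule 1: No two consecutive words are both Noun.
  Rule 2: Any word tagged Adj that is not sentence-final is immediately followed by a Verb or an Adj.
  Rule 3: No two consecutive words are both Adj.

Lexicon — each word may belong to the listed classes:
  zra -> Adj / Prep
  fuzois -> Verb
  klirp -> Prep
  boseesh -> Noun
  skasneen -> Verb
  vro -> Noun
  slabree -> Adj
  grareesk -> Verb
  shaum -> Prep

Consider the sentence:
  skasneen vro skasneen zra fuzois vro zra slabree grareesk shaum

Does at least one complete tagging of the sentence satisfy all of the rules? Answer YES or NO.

Candidates per position — 1:skasneen {Verb}; 2:vro {Noun}; 3:skasneen {Verb}; 4:zra {Adj,Prep}; 5:fuzois {Verb}; 6:vro {Noun}; 7:zra {Adj,Prep}; 8:slabree {Adj}; 9:grareesk {Verb}; 10:shaum {Prep}.
One satisfying assignment: Verb Noun Verb Prep Verb Noun Prep Adj Verb Prep.
Verifying each rule — rule 1 ok; rule 2 ok; rule 3 ok.

YES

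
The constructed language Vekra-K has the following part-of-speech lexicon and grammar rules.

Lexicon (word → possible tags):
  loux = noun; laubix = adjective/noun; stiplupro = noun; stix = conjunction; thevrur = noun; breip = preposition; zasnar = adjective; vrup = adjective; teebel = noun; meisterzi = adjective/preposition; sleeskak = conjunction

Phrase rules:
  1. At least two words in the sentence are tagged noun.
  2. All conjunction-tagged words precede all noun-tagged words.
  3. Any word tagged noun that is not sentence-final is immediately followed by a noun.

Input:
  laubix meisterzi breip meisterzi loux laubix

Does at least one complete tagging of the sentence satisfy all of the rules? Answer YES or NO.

YES

Candidates per position — 1:laubix {adjective,noun}; 2:meisterzi {adjective,preposition}; 3:breip {preposition}; 4:meisterzi {adjective,preposition}; 5:loux {noun}; 6:laubix {adjective,noun}.
One satisfying assignment: adjective adjective preposition preposition noun noun.
Check: rule 1 holds; rule 2 holds; rule 3 holds.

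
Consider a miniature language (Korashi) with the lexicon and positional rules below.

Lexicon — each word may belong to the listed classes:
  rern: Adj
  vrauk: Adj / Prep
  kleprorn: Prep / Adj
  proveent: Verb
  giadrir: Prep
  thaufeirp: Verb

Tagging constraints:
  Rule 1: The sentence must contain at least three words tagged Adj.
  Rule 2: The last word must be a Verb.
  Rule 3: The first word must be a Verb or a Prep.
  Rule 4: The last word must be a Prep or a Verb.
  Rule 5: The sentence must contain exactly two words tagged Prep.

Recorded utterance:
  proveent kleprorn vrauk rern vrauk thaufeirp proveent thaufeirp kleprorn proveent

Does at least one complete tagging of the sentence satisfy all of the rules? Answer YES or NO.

Candidates per position — 1:proveent {Verb}; 2:kleprorn {Prep,Adj}; 3:vrauk {Adj,Prep}; 4:rern {Adj}; 5:vrauk {Adj,Prep}; 6:thaufeirp {Verb}; 7:proveent {Verb}; 8:thaufeirp {Verb}; 9:kleprorn {Prep,Adj}; 10:proveent {Verb}.
One satisfying assignment: Verb Adj Prep Adj Prep Verb Verb Verb Adj Verb.
Verifying each rule — rule 1 ok; rule 2 ok; rule 3 ok; rule 4 ok; rule 5 ok.

YES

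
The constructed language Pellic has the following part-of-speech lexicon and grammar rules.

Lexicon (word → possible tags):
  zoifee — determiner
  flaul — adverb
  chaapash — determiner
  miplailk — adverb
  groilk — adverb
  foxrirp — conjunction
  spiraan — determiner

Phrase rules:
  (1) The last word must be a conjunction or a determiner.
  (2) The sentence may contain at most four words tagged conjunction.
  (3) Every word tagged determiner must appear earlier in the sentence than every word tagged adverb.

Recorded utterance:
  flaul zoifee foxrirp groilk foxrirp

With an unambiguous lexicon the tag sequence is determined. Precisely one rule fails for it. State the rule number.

Fixed tagging: adverb determiner conjunction adverb conjunction.
Applying the rules: R1 ok, R2 ok, R3 fails.
Only rule 3 fails.

3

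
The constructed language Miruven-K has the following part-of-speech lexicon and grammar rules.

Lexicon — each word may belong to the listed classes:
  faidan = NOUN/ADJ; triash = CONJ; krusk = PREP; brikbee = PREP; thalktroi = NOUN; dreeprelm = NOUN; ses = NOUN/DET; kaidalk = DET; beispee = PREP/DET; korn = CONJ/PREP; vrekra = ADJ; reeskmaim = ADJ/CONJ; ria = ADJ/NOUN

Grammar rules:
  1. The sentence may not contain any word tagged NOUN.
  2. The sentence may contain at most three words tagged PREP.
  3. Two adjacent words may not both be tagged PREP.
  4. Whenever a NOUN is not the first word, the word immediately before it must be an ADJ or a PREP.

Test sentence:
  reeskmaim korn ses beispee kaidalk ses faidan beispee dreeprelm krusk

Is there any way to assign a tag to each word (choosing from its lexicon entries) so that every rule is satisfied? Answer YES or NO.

NO

Candidates per position — 1:reeskmaim {ADJ,CONJ}; 2:korn {CONJ,PREP}; 3:ses {NOUN,DET}; 4:beispee {PREP,DET}; 5:kaidalk {DET}; 6:ses {NOUN,DET}; 7:faidan {NOUN,ADJ}; 8:beispee {PREP,DET}; 9:dreeprelm {NOUN}; 10:krusk {PREP}.
Rule 1 cannot be satisfied by any choice of tags from the lexicon.
So there is no consistent tagging.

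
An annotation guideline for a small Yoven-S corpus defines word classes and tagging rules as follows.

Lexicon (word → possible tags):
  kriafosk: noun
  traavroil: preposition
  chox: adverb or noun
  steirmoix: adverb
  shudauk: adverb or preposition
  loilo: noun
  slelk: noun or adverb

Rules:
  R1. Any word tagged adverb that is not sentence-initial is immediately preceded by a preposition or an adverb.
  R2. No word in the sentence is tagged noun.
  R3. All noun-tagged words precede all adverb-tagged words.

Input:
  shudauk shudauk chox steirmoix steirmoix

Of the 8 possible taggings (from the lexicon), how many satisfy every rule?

4

Candidates per position — 1:shudauk {adverb,preposition}; 2:shudauk {adverb,preposition}; 3:chox {adverb,noun}; 4:steirmoix {adverb}; 5:steirmoix {adverb}.
There are 8 candidate sequences in total.
The sequences that satisfy every rule: adverb adverb adverb adverb adverb; adverb preposition adverb adverb adverb; preposition adverb adverb adverb adverb; preposition preposition adverb adverb adverb.
Count = 4.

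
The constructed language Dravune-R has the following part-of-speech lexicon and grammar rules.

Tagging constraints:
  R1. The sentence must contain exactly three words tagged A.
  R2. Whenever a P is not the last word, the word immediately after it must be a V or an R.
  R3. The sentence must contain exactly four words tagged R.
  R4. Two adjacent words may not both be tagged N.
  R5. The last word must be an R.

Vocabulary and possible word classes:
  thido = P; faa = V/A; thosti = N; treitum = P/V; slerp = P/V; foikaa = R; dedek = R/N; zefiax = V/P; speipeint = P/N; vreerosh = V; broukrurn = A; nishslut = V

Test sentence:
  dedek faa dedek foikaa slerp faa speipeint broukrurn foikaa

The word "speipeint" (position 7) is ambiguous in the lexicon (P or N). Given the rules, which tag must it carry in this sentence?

N

Candidates per position — 1:dedek {R,N}; 2:faa {V,A}; 3:dedek {R,N}; 4:foikaa {R}; 5:slerp {P,V}; 6:faa {V,A}; 7:speipeint {P,N}; 8:broukrurn {A}; 9:foikaa {R}.
At position 1, choosing N makes rule 3 impossible to satisfy; hence R.
At position 2, choosing V makes rule 1 impossible to satisfy; hence A.
At position 3, choosing N makes rule 3 impossible to satisfy; hence R.
At position 6, choosing V makes rule 1 impossible to satisfy; hence A.
At position 7, choosing P makes rule 2 impossible to satisfy; hence N.
At position 5, choosing P makes rule 2 impossible to satisfy; hence V.
That leaves exactly one tagging: R A R R V A N A R.
Rule-by-rule: rule 1 holds; rule 2 holds; rule 3 holds; rule 4 holds; rule 5 holds.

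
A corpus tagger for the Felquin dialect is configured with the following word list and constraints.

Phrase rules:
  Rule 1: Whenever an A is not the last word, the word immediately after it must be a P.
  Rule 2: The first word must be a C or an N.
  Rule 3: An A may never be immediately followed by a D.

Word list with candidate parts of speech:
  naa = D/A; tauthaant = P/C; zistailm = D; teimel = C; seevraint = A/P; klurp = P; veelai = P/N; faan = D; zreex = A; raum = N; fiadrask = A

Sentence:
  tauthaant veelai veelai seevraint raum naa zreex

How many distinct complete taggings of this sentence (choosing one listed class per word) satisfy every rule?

Candidates per position — 1:tauthaant {P,C}; 2:veelai {P,N}; 3:veelai {P,N}; 4:seevraint {A,P}; 5:raum {N}; 6:naa {D,A}; 7:zreex {A}.
There are 32 candidate sequences in total.
The sequences that satisfy every rule: C P P P N D A; C P N P N D A; C N P P N D A; C N N P N D A.
Count = 4.

4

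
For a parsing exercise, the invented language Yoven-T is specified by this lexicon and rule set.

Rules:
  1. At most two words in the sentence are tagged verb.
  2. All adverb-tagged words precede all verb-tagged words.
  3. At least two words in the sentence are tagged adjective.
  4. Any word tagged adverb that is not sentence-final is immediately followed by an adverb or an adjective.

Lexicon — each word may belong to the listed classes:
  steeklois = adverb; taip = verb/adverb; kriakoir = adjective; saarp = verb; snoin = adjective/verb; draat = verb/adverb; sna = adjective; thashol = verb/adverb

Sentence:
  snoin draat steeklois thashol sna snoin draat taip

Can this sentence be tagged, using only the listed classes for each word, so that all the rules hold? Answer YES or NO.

Candidates per position — 1:snoin {adjective,verb}; 2:draat {verb,adverb}; 3:steeklois {adverb}; 4:thashol {verb,adverb}; 5:sna {adjective}; 6:snoin {adjective,verb}; 7:draat {verb,adverb}; 8:taip {verb,adverb}.
One satisfying assignment: adjective adverb adverb adverb adjective adjective verb verb.
Checking: rule 1 holds; rule 2 holds; rule 3 holds; rule 4 holds.

YES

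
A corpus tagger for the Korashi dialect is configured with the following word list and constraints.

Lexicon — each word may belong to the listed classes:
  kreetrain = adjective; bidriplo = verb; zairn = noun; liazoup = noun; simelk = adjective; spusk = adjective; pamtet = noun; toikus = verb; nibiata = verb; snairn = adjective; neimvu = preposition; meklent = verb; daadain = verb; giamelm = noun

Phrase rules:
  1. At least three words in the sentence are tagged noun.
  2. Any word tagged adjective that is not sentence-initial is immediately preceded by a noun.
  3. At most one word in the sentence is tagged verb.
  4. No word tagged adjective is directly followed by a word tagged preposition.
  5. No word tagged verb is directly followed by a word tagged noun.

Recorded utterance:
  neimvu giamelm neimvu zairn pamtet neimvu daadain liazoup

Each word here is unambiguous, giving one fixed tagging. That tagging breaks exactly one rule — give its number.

Fixed tagging: preposition noun preposition noun noun preposition verb noun.
Applying the rules: R1 holds, R2 holds, R3 holds, R4 holds, R5 violated.
Only rule 5 fails.

5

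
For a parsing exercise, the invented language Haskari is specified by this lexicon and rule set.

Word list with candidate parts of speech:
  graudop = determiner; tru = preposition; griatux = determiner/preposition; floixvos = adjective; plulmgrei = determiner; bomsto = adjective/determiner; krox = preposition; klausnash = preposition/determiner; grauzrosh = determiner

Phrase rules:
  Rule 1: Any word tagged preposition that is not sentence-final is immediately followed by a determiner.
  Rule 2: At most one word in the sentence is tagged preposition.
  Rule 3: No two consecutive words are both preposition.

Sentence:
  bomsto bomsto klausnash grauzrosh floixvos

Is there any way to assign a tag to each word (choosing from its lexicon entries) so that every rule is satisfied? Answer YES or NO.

Candidates per position — 1:bomsto {adjective,determiner}; 2:bomsto {adjective,determiner}; 3:klausnash {preposition,determiner}; 4:grauzrosh {determiner}; 5:floixvos {adjective}.
One satisfying assignment: adjective adjective determiner determiner adjective.
Checking: rule 1 ok; rule 2 ok; rule 3 ok.

YES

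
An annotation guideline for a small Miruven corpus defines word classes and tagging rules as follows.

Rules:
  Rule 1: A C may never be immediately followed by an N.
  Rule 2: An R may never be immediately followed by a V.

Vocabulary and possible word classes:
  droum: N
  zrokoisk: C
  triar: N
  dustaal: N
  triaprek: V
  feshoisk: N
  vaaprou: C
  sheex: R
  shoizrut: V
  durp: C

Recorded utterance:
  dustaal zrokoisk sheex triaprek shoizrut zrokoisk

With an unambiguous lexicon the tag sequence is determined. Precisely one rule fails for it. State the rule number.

Fixed tagging: N C R V V C.
Checking each rule: R1 ✓, R2 ✗.
Only rule 2 fails.

2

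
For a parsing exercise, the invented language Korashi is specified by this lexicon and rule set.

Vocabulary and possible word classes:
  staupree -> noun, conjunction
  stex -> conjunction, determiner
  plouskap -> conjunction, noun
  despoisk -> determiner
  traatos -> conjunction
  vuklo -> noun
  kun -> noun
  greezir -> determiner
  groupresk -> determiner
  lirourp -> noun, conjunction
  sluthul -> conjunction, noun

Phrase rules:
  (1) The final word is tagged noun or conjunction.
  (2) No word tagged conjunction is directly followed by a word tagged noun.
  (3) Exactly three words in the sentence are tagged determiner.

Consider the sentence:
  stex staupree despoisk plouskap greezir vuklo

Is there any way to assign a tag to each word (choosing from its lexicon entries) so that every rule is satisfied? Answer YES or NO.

Candidates per position — 1:stex {conjunction,determiner}; 2:staupree {noun,conjunction}; 3:despoisk {determiner}; 4:plouskap {conjunction,noun}; 5:greezir {determiner}; 6:vuklo {noun}.
One satisfying assignment: determiner conjunction determiner conjunction determiner noun.
Check: rule 1 satisfied; rule 2 satisfied; rule 3 satisfied.

YES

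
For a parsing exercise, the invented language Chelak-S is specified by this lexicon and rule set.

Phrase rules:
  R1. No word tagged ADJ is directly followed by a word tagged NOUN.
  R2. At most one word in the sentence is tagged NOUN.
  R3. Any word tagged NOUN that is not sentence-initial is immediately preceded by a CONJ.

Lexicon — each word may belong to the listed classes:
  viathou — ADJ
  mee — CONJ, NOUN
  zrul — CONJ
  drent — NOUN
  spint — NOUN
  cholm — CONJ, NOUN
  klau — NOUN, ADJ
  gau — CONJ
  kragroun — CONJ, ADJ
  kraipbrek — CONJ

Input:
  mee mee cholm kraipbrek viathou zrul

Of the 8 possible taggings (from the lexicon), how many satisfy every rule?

Candidates per position — 1:mee {CONJ,NOUN}; 2:mee {CONJ,NOUN}; 3:cholm {CONJ,NOUN}; 4:kraipbrek {CONJ}; 5:viathou {ADJ}; 6:zrul {CONJ}.
There are 8 candidate sequences in total.
The sequences that satisfy every rule: CONJ CONJ CONJ CONJ ADJ CONJ; CONJ CONJ NOUN CONJ ADJ CONJ; CONJ NOUN CONJ CONJ ADJ CONJ; NOUN CONJ CONJ CONJ ADJ CONJ.
Count = 4.

4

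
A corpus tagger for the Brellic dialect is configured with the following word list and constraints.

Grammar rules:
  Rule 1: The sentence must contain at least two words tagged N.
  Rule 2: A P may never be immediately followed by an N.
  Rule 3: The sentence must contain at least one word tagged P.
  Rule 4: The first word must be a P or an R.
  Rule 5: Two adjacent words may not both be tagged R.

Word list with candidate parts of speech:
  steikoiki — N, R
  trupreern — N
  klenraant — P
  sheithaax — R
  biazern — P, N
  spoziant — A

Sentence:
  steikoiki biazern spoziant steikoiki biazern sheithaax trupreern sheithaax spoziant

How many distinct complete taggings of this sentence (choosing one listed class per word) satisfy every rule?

Candidates per position — 1:steikoiki {N,R}; 2:biazern {P,N}; 3:spoziant {A}; 4:steikoiki {N,R}; 5:biazern {P,N}; 6:sheithaax {R}; 7:trupreern {N}; 8:sheithaax {R}; 9:spoziant {A}.
There are 16 candidate sequences in total.
The sequences that satisfy every rule: R P A N P R N R A; R P A N N R N R A; R P A R N R N R A; R N A N P R N R A; R N A R P R N R A.
Count = 5.

5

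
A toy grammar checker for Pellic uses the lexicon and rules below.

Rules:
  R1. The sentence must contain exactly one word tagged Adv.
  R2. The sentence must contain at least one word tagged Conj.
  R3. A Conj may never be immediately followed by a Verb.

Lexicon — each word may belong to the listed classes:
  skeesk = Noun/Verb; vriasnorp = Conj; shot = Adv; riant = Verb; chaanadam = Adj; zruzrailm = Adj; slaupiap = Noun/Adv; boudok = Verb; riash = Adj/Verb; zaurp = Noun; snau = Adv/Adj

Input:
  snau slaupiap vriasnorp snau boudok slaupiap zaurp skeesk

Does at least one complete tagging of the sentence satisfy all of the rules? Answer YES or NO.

Candidates per position — 1:snau {Adv,Adj}; 2:slaupiap {Noun,Adv}; 3:vriasnorp {Conj}; 4:snau {Adv,Adj}; 5:boudok {Verb}; 6:slaupiap {Noun,Adv}; 7:zaurp {Noun}; 8:skeesk {Noun,Verb}.
One satisfying assignment: Adv Noun Conj Adj Verb Noun Noun Noun.
Checking: rule 1 ok; rule 2 ok; rule 3 ok.

YES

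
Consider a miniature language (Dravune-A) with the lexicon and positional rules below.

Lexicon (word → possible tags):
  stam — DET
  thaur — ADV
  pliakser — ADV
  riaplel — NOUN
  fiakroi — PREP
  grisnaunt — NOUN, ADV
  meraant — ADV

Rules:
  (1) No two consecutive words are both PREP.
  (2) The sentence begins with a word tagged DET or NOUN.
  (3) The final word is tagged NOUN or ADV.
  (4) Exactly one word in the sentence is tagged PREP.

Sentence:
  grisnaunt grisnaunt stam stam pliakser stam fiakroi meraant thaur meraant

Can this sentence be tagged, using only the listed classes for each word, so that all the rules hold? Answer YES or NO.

YES

Candidates per position — 1:grisnaunt {NOUN,ADV}; 2:grisnaunt {NOUN,ADV}; 3:stam {DET}; 4:stam {DET}; 5:pliakser {ADV}; 6:stam {DET}; 7:fiakroi {PREP}; 8:meraant {ADV}; 9:thaur {ADV}; 10:meraant {ADV}.
One satisfying assignment: NOUN NOUN DET DET ADV DET PREP ADV ADV ADV.
Verifying each rule — rule 1 ok; rule 2 ok; rule 3 ok; rule 4 ok.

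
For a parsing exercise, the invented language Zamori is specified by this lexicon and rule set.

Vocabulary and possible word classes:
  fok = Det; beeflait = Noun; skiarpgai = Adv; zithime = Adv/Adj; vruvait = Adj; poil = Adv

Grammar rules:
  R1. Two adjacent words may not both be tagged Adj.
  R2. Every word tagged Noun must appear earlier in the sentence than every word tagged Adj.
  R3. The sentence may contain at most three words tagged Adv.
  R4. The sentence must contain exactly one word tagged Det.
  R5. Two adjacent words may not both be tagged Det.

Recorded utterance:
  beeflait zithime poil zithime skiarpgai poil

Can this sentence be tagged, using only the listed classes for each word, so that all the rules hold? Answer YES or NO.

NO

Candidates per position — 1:beeflait {Noun}; 2:zithime {Adv,Adj}; 3:poil {Adv}; 4:zithime {Adv,Adj}; 5:skiarpgai {Adv}; 6:poil {Adv}.
Rule 4 cannot be satisfied by any choice of tags from the lexicon.
So there is no consistent tagging.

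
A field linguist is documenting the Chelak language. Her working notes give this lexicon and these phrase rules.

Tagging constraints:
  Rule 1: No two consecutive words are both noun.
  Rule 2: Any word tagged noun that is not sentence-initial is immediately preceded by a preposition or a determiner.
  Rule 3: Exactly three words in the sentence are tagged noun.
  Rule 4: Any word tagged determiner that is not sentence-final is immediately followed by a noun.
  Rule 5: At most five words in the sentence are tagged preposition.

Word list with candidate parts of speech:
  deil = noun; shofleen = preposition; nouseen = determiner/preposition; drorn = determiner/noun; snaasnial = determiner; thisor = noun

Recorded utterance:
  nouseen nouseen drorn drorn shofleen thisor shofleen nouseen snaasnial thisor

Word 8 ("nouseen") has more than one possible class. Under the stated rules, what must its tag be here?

Candidates per position — 1:nouseen {determiner,preposition}; 2:nouseen {determiner,preposition}; 3:drorn {determiner,noun}; 4:drorn {determiner,noun}; 5:shofleen {preposition}; 6:thisor {noun}; 7:shofleen {preposition}; 8:nouseen {determiner,preposition}; 9:snaasnial {determiner}; 10:thisor {noun}.
If word 1 were determiner, no tagging could satisfy rule 4; so word 1 is preposition.
If word 4 were determiner, no tagging could satisfy rule 4; so word 4 is noun.
If word 8 were determiner, no tagging could satisfy rule 4; so word 8 is preposition.
If word 3 were noun, no tagging could satisfy rule 1; so word 3 is determiner.
If word 2 were determiner, no tagging could satisfy rule 4; so word 2 is preposition.
The only consistent sequence is: preposition preposition determiner noun preposition noun preposition preposition determiner noun.
Checking: rule 1 ok; rule 2 ok; rule 3 ok; rule 4 ok; rule 5 ok.

preposition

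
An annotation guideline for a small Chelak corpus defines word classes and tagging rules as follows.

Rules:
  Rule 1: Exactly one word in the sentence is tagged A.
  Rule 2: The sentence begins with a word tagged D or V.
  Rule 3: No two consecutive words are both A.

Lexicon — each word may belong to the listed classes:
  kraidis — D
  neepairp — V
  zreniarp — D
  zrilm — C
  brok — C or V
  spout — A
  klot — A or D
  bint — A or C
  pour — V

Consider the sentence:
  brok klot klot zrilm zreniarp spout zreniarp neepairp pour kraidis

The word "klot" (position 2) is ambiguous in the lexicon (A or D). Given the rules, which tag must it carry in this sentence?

D

Candidates per position — 1:brok {C,V}; 2:klot {A,D}; 3:klot {A,D}; 4:zrilm {C}; 5:zreniarp {D}; 6:spout {A}; 7:zreniarp {D}; 8:neepairp {V}; 9:pour {V}; 10:kraidis {D}.
Position 1: C is ruled out by rule 2; that leaves V.
Position 2: A is ruled out by rule 1; that leaves D.
Position 3: A is ruled out by rule 1; that leaves D.
So the tagging must be: V D D C D A D V V D.
Rule-by-rule: rule 1 holds; rule 2 holds; rule 3 holds.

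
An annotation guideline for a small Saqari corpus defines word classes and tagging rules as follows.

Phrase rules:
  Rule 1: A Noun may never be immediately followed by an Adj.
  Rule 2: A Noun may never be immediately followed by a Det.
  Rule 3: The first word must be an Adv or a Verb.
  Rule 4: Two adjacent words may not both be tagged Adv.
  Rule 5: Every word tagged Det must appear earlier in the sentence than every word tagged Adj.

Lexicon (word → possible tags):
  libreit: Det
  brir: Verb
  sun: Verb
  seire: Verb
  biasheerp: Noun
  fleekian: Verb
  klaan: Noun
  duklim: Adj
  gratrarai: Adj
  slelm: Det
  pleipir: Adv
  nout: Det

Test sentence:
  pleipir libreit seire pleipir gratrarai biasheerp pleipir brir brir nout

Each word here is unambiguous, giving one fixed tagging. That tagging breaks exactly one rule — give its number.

Fixed tagging: Adv Det Verb Adv Adj Noun Adv Verb Verb Det.
Checking each rule: R1 ok, R2 ok, R3 ok, R4 ok, R5 fails.
Only rule 5 fails.

5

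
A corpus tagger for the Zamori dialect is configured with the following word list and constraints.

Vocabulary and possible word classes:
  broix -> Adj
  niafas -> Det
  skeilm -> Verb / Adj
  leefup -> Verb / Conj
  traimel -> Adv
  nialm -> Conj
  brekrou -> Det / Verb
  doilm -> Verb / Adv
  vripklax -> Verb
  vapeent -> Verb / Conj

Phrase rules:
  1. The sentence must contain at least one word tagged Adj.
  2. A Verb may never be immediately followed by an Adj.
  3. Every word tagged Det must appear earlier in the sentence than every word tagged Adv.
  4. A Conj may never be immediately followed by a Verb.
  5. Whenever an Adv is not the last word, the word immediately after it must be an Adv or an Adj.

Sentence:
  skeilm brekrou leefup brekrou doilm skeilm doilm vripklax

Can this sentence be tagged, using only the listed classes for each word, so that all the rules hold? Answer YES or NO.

Candidates per position — 1:skeilm {Verb,Adj}; 2:brekrou {Det,Verb}; 3:leefup {Verb,Conj}; 4:brekrou {Det,Verb}; 5:doilm {Verb,Adv}; 6:skeilm {Verb,Adj}; 7:doilm {Verb,Adv}; 8:vripklax {Verb}.
One satisfying assignment: Adj Verb Verb Det Verb Verb Verb Verb.
Checking: rule 1 ok; rule 2 ok; rule 3 ok; rule 4 ok; rule 5 ok.

YES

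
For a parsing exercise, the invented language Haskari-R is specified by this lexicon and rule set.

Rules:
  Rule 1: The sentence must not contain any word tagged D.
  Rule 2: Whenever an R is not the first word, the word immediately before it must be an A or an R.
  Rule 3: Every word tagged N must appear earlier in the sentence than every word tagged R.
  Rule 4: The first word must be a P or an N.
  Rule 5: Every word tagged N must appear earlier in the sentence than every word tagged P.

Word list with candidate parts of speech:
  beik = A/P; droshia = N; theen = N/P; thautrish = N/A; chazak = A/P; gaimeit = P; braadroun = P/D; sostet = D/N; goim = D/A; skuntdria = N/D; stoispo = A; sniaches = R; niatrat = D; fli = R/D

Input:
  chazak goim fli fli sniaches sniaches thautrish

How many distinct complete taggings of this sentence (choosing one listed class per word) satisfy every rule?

1

Candidates per position — 1:chazak {A,P}; 2:goim {D,A}; 3:fli {R,D}; 4:fli {R,D}; 5:sniaches {R}; 6:sniaches {R}; 7:thautrish {N,A}.
There are 32 candidate sequences in total.
The sequences that satisfy every rule: P A R R R R A.
Count = 1.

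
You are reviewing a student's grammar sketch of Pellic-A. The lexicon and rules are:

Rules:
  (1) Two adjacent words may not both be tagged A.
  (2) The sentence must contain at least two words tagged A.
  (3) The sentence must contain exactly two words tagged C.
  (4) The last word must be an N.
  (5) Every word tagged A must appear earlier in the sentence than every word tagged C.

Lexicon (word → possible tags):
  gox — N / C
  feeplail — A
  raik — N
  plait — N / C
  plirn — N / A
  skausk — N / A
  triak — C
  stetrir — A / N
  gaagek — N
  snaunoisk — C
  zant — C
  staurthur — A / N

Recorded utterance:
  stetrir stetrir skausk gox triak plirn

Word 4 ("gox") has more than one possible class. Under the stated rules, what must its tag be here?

C

Candidates per position — 1:stetrir {A,N}; 2:stetrir {A,N}; 3:skausk {N,A}; 4:gox {N,C}; 5:triak {C}; 6:plirn {N,A}.
At position 4, choosing N makes rule 3 impossible to satisfy; hence C.
At position 6, choosing A makes rule 4 impossible to satisfy; hence N.
The remaining ambiguous positions (1, 2, 3) are resolved jointly — only one combination satisfies every rule.
The unique satisfying tagging is: A N A C C N.
Verifying each rule — rule 1 ok; rule 2 ok; rule 3 ok; rule 4 ok; rule 5 ok.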